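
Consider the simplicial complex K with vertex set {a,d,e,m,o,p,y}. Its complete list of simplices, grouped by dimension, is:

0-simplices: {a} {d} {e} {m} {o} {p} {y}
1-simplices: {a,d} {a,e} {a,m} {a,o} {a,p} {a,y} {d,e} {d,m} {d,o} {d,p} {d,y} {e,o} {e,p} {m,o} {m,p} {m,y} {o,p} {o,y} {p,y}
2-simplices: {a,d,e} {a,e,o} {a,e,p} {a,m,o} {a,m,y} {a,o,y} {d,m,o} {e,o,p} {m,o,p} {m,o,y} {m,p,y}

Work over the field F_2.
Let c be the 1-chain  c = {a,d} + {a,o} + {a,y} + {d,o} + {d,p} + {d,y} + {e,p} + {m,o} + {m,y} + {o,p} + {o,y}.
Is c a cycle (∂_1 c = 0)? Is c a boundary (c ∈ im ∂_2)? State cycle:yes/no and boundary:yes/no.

n_0=7 n_1=19 n_2=11  [Z2]
∂1: piv[ad,ae,am,ao,ap,ay] rk=6  ker:de,dm,do,dp,dy,eo,ep,mo,mp,my,op,oy,py
∂2: piv[ade,aeo,aep,amo,amy,aoy,dmo,eop,mop,mpy] rk=10  ker:moy
∂1c = {a} + {e} + {o} + {p}

cycle:no boundary:no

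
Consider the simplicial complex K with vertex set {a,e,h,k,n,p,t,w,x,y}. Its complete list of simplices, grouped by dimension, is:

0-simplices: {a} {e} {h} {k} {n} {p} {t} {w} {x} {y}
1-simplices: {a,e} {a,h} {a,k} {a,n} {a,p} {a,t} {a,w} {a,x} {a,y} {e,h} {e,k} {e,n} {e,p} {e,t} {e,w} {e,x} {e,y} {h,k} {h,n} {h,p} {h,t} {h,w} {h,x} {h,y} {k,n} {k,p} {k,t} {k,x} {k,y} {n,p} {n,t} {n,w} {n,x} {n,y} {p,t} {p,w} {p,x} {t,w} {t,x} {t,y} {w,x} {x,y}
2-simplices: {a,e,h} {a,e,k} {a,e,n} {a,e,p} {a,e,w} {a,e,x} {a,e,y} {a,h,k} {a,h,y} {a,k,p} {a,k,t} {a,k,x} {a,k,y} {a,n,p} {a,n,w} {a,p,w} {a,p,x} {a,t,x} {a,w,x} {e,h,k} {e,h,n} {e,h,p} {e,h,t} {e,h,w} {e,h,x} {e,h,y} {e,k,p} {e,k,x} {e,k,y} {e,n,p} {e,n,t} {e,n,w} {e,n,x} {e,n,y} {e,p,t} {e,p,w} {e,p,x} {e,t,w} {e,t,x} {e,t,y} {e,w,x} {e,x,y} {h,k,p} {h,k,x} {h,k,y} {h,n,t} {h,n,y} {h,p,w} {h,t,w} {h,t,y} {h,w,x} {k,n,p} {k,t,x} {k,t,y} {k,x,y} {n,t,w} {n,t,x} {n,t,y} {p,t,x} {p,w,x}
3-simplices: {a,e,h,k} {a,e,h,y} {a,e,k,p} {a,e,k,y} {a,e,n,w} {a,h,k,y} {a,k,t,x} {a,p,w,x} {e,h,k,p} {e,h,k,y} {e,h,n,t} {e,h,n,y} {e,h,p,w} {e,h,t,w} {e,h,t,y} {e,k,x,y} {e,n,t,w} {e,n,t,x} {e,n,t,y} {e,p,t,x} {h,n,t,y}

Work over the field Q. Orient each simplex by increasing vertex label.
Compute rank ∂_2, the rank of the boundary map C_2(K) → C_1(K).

n_0=10 n_1=42 n_2=60 n_3=21  [Q]
∂1: piv[ae,ah,ak,an,ap,at,aw,ax,ay] rk=9  ker:eh,ek,en,ep,et,ew,ex,ey,hk,hn,hp,ht,hw,hx,hy,kn,kp,kt,kx,ky,np,nt,nw,nx,ny,pt,pw,px,tw,tx,ty,wx,xy
∂2: piv[aeh,aek,aen,aep,aew,aex,aey,ahk,ahy,akp,akt,akx,aky,anp,anw,apw,apx,atx,awx,ehn,ehp,eht,ehw,ehx,ent,enx,eny,ept,etw,etx,ety,exy,knp] rk=33  ker:ehk,ehy,ekp,ekx,eky,enp,enw,epw,epx,ewx,hkp,hkx,hky,hnt,hny,hpw,htw,hty,hwx,ktx,kty,kxy,ntw,ntx,nty,ptx,pwx
∂3: piv[aehk,aehy,aekp,aeky,aenw,ahky,aktx,apwx,ehkp,ehnt,ehny,ehpw,ehtw,ehty,ekxy,entw,entx,enty,eptx] rk=19  ker:ehky,hnty
rk∂_2=33

rank∂_2=33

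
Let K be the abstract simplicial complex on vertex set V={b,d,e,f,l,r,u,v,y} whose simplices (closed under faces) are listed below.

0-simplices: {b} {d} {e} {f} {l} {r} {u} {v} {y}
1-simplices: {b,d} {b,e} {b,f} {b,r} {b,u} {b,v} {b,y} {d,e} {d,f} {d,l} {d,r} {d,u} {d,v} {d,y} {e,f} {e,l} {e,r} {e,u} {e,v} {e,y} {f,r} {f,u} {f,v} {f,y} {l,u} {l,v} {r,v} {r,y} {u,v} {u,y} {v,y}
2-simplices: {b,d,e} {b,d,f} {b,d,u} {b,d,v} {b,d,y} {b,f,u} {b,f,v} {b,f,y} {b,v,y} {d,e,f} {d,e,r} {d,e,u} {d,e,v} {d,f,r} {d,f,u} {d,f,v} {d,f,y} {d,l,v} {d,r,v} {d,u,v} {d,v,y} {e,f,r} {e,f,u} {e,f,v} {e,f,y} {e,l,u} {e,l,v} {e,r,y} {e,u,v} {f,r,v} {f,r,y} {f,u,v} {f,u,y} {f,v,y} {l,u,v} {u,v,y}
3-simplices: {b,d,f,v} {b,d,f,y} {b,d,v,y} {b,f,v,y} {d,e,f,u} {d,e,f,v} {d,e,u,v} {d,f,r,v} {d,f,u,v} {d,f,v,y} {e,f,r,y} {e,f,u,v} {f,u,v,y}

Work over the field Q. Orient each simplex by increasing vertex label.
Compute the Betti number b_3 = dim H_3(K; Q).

n_0=9 n_1=31 n_2=36 n_3=13  [Q]
∂1: piv[bd,be,bf,br,bu,bv,by,dl] rk=8  ker:de,df,dr,du,dv,dy,ef,el,er,eu,ev,ey,fr,fu,fv,fy,lu,lv,rv,ry,uv,uy,vy
∂2: piv[bde,bdf,bdu,bdv,bdy,bfu,bfv,bfy,bvy,def,der,deu,dev,dfr,dlv,drv,duv,efy,elu,elv,ery,fuy] rk=22  ker:dfu,dfv,dfy,dvy,efr,efu,efv,euv,frv,fry,fuv,fvy,luv,uvy
∂3: piv[bdfv,bdfy,bdvy,bfvy,defu,defv,deuv,dfrv,dfuv,efry,fuvy] rk=11  ker:dfvy,efuv
b_3=(13−11)−0=2

b_3=2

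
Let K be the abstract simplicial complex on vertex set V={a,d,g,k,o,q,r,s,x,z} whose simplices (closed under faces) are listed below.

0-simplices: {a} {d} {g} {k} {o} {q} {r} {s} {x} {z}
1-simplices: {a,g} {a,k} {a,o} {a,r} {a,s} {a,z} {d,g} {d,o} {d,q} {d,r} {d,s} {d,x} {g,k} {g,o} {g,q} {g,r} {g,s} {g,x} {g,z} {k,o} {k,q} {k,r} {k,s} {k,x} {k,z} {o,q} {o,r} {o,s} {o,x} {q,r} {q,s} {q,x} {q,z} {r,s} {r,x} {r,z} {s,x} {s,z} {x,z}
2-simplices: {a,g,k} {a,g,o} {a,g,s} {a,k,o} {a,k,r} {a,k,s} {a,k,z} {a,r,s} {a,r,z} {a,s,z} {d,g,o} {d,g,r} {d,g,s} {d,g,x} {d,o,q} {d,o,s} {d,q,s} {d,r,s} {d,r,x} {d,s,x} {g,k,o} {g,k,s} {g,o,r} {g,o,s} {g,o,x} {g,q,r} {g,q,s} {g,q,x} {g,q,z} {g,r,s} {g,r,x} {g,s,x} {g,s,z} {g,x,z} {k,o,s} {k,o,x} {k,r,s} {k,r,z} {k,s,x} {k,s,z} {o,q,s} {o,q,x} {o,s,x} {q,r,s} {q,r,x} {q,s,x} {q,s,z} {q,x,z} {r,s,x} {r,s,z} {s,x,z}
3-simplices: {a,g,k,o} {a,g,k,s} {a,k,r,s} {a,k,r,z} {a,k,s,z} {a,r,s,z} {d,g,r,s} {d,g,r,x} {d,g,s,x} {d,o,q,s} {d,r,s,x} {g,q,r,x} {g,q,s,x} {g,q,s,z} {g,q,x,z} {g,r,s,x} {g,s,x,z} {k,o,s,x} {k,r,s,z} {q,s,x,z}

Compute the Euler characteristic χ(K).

χ(K)=2

n_0=10 n_1=39 n_2=51 n_3=20
χ=+10−39+51−20=2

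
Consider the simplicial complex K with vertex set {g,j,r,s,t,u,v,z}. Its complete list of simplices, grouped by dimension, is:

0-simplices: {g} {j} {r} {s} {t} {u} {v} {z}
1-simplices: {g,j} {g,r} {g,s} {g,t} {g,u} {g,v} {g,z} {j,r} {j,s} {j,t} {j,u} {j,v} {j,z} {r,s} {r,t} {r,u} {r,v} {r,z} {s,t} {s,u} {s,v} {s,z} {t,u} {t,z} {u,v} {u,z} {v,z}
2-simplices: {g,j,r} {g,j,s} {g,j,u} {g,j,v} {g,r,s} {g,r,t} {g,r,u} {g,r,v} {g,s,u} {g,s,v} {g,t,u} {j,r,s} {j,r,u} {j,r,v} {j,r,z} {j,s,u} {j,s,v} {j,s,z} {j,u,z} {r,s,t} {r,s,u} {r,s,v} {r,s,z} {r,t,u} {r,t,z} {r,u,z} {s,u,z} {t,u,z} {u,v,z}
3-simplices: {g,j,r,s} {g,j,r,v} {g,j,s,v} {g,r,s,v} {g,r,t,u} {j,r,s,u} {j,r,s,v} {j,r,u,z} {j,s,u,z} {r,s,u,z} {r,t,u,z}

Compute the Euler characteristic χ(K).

χ(K)=-1

n_0=8 n_1=27 n_2=29 n_3=11
χ=+8−27+29−11=-1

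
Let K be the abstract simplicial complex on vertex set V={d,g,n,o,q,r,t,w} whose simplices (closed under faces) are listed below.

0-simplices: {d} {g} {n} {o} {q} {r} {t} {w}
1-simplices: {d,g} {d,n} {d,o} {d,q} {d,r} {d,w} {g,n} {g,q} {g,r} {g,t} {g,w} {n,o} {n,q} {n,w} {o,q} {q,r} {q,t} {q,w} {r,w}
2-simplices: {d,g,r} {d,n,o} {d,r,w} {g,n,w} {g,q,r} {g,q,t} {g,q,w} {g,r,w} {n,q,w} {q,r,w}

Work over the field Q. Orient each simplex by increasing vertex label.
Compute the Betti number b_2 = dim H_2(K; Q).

b_2=1

n_0=8 n_1=19 n_2=10  [Q]
∂1: piv[dg,dn,do,dq,dr,dw,gt] rk=7  ker:gn,gq,gr,gw,no,nq,nw,oq,qr,qt,qw,rw
∂2: piv[dgr,dno,drw,gnw,gqr,gqt,gqw,grw,nqw] rk=9  ker:qrw
b_2=(10−9)−0=1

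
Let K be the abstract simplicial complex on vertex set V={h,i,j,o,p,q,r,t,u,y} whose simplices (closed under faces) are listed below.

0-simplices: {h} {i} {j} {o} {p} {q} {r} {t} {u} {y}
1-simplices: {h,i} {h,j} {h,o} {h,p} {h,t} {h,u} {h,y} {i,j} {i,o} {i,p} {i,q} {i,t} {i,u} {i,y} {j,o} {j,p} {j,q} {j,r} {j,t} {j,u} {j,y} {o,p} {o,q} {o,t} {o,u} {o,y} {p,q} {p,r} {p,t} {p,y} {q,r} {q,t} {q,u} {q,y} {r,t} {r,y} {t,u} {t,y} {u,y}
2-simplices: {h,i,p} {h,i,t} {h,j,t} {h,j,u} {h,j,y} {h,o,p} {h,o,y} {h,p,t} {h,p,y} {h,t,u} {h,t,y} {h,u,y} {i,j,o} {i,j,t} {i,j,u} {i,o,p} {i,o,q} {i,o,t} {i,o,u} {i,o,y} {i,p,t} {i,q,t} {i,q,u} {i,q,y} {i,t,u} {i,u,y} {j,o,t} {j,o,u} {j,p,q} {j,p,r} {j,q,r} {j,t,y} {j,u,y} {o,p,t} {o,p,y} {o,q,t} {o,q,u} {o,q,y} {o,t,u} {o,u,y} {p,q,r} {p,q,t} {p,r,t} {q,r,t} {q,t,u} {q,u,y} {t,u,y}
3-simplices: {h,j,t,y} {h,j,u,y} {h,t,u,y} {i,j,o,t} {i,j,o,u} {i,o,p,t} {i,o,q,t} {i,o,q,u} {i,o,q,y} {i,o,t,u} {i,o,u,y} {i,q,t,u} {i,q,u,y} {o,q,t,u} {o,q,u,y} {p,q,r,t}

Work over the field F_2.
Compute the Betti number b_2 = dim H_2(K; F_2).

n_0=10 n_1=39 n_2=47 n_3=16  [Z2]
∂1: piv[hi,hj,ho,hp,ht,hu,hy,iq,jr] rk=9  ker:ij,io,ip,it,iu,iy,jo,jp,jq,jt,ju,jy,op,oq,ot,ou,oy,pq,pr,pt,py,qr,qt,qu,qy,rt,ry,tu,ty,uy
∂2: piv[hip,hit,hjt,hju,hjy,hop,hoy,hpt,hpy,htu,hty,huy,ijo,ijt,iju,iop,ioq,iot,iou,ioy,iqt,iqu,iqy,jpq,jpr,jqr,pqt,prt] rk=28  ker:ipt,itu,iuy,jot,jou,jty,juy,opt,opy,oqt,oqu,oqy,otu,ouy,pqr,qrt,qtu,quy,tuy
∂3: piv[hjty,hjuy,htuy,ijot,ijou,iopt,ioqt,ioqu,ioqy,iotu,iouy,iqtu,iquy,pqrt] rk=14  ker:oqtu,oquy
b_2=(47−28)−14=5

b_2=5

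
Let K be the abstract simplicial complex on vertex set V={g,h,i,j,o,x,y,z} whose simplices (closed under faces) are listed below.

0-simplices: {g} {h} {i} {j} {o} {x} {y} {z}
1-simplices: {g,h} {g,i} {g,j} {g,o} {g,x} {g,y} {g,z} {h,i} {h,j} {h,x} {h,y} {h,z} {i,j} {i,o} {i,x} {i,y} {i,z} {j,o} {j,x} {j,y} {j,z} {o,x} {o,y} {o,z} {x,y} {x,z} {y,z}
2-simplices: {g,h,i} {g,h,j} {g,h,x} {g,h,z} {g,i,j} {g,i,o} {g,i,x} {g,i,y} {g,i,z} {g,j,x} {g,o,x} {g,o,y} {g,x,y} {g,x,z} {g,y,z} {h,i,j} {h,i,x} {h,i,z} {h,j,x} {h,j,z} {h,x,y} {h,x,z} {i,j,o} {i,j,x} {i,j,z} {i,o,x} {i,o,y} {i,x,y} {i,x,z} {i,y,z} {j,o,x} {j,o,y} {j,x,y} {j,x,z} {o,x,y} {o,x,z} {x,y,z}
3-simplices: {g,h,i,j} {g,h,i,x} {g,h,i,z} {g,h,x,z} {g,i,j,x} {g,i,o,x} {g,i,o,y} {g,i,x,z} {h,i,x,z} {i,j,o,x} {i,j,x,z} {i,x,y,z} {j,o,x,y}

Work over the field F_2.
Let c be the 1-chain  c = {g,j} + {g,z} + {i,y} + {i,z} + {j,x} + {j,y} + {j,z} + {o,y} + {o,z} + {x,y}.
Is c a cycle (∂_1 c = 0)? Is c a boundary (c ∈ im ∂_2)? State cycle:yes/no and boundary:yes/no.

n_0=8 n_1=27 n_2=37 n_3=13  [Z2]
∂1: piv[gh,gi,gj,go,gx,gy,gz] rk=7  ker:hi,hj,hx,hy,hz,ij,io,ix,iy,iz,jo,jx,jy,jz,ox,oy,oz,xy,xz,yz
∂2: piv[ghi,ghj,ghx,ghz,gij,gio,gix,giy,giz,gjx,gox,goy,gxy,gxz,gyz,hjz,hxy,ijo,joy,oxz] rk=20  ker:hij,hix,hiz,hjx,hxz,ijx,ijz,iox,ioy,ixy,ixz,iyz,jox,jxy,jxz,oxy,xyz
∂3: piv[ghij,ghix,ghiz,ghxz,gijx,giox,gioy,gixz,ijox,ijxz,ixyz,joxy] rk=12  ker:hixz
∂1c = 0
c vs im∂2: reduces to 0 ⇒ boundary

cycle:yes boundary:yes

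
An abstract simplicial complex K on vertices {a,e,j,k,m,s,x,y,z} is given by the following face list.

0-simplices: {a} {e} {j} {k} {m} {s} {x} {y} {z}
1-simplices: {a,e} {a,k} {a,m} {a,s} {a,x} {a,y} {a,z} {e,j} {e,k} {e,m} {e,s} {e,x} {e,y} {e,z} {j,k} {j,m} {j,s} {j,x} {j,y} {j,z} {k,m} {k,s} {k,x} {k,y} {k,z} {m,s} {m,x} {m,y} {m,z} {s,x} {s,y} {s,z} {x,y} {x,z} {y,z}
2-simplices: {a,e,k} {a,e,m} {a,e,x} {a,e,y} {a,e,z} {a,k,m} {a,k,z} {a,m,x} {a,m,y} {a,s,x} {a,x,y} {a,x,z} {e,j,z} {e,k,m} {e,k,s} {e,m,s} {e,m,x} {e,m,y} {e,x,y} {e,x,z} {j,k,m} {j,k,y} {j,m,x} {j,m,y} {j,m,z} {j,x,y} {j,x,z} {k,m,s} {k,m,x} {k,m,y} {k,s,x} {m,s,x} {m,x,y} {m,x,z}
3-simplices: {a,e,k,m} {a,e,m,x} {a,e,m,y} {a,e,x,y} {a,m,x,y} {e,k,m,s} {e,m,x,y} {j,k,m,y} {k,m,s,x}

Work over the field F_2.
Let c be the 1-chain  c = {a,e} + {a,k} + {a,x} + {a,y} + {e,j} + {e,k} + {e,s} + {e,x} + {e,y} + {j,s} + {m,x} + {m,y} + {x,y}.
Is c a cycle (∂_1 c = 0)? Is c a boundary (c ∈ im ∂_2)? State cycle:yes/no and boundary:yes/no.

cycle:yes boundary:no

n_0=9 n_1=35 n_2=34 n_3=9  [Z2]
∂1: piv[ae,ak,am,as,ax,ay,az,ej] rk=8  ker:ek,em,es,ex,ey,ez,jk,jm,js,jx,jy,jz,km,ks,kx,ky,kz,ms,mx,my,mz,sx,sy,sz,xy,xz,yz
∂2: piv[aek,aem,aex,aey,aez,akm,akz,amx,amy,asx,axy,axz,ejz,eks,ems,jkm,jky,jmx,jmy,jmz,jxz,kmx,ksx] rk=23  ker:ekm,emx,emy,exy,exz,jxy,kms,kmy,msx,mxy,mxz
∂3: piv[aekm,aemx,aemy,aexy,amxy,ekms,jkmy,kmsx] rk=8  ker:emxy
∂1c = 0
c vs im∂2: residual ≠ 0 ⇒ not boundary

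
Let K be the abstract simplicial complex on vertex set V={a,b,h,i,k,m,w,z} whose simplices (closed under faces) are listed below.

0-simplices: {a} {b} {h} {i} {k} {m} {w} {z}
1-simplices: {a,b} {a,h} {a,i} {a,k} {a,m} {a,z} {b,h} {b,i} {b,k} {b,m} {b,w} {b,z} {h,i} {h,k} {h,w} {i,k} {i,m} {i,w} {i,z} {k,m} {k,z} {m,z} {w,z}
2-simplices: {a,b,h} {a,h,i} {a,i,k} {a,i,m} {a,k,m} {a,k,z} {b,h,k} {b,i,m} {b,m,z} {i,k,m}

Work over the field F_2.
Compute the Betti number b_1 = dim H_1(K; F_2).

n_0=8 n_1=23 n_2=10  [Z2]
∂1: piv[ab,ah,ai,ak,am,az,bw] rk=7  ker:bh,bi,bk,bm,bz,hi,hk,hw,ik,im,iw,iz,km,kz,mz,wz
∂2: piv[abh,ahi,aik,aim,akm,akz,bhk,bim,bmz] rk=9  ker:ikm
b_1=(23−7)−9=7

b_1=7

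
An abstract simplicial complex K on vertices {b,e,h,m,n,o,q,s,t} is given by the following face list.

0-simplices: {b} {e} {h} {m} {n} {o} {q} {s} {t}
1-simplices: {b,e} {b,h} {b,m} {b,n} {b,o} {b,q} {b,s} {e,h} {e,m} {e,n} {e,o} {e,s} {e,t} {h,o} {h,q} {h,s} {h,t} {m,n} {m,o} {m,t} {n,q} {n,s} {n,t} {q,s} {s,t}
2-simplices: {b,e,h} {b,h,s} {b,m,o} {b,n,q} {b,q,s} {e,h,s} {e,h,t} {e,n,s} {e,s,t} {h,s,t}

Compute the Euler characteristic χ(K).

χ(K)=-6

n_0=9 n_1=25 n_2=10
χ=+9−25+10=-6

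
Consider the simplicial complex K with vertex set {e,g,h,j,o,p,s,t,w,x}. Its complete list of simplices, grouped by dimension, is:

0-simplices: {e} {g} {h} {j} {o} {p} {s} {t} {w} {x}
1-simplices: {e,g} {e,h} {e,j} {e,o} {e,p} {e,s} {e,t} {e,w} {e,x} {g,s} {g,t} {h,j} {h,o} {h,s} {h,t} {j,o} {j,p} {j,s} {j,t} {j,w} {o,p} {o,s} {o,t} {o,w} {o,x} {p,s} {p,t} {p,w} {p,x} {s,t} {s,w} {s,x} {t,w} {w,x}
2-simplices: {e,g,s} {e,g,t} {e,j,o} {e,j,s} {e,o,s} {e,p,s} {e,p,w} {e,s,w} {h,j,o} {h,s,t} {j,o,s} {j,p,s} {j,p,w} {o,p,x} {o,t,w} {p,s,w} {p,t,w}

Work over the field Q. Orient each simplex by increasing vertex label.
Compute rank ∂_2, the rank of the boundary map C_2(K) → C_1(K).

rank∂_2=15

n_0=10 n_1=34 n_2=17  [Q]
∂1: piv[eg,eh,ej,eo,ep,es,et,ew,ex] rk=9  ker:gs,gt,hj,ho,hs,ht,jo,jp,js,jt,jw,op,os,ot,ow,ox,ps,pt,pw,px,st,sw,sx,tw,wx
∂2: piv[egs,egt,ejo,ejs,eos,eps,epw,esw,hjo,hst,jps,jpw,opx,otw,ptw] rk=15  ker:jos,psw
rk∂_2=15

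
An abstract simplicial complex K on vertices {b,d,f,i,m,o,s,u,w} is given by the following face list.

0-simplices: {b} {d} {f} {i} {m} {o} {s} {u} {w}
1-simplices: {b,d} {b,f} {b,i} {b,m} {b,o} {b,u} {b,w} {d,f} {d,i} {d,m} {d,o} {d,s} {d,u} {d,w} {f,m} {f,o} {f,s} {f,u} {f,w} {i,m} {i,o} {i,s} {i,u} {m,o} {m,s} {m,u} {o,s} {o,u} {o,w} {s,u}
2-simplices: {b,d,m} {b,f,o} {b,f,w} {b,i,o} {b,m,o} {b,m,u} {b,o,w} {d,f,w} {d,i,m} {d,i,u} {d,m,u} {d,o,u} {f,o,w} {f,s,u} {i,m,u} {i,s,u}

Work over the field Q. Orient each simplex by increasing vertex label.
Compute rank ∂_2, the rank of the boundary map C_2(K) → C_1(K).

rank∂_2=14

n_0=9 n_1=30 n_2=16  [Q]
∂1: piv[bd,bf,bi,bm,bo,bu,bw,ds] rk=8  ker:df,di,dm,do,du,dw,fm,fo,fs,fu,fw,im,io,is,iu,mo,ms,mu,os,ou,ow,su
∂2: piv[bdm,bfo,bfw,bio,bmo,bmu,bow,dfw,dim,diu,dmu,dou,fsu,isu] rk=14  ker:fow,imu
rk∂_2=14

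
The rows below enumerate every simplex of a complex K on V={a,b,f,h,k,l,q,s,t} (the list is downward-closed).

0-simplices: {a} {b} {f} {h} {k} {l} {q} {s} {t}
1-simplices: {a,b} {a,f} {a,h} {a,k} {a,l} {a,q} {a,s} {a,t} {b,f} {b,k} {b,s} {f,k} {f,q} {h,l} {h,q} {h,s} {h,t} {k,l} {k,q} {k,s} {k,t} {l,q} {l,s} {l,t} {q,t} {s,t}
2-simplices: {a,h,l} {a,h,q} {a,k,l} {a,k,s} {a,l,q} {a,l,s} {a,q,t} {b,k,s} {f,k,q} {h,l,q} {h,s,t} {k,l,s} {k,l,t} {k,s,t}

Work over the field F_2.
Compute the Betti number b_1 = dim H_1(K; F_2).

b_1=6

n_0=9 n_1=26 n_2=14  [Z2]
∂1: piv[ab,af,ah,ak,al,aq,as,at] rk=8  ker:bf,bk,bs,fk,fq,hl,hq,hs,ht,kl,kq,ks,kt,lq,ls,lt,qt,st
∂2: piv[ahl,ahq,akl,aks,alq,als,aqt,bks,fkq,hst,klt,kst] rk=12  ker:hlq,kls
b_1=(26−8)−12=6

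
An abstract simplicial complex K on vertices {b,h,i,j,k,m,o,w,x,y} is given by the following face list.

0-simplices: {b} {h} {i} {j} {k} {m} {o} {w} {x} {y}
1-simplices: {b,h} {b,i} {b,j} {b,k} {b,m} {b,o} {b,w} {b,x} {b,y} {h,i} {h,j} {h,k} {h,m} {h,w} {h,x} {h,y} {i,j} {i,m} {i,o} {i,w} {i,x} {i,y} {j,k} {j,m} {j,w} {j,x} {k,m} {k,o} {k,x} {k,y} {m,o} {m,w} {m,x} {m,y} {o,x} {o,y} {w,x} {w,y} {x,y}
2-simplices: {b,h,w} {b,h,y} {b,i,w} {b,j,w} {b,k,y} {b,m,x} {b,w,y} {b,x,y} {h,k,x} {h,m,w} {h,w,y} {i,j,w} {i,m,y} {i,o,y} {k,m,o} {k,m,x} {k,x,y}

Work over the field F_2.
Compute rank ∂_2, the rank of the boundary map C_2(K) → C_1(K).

rank∂_2=16

n_0=10 n_1=39 n_2=17  [Z2]
∂1: piv[bh,bi,bj,bk,bm,bo,bw,bx,by] rk=9  ker:hi,hj,hk,hm,hw,hx,hy,ij,im,io,iw,ix,iy,jk,jm,jw,jx,km,ko,kx,ky,mo,mw,mx,my,ox,oy,wx,wy,xy
∂2: piv[bhw,bhy,biw,bjw,bky,bmx,bwy,bxy,hkx,hmw,ijw,imy,ioy,kmo,kmx,kxy] rk=16  ker:hwy
rk∂_2=16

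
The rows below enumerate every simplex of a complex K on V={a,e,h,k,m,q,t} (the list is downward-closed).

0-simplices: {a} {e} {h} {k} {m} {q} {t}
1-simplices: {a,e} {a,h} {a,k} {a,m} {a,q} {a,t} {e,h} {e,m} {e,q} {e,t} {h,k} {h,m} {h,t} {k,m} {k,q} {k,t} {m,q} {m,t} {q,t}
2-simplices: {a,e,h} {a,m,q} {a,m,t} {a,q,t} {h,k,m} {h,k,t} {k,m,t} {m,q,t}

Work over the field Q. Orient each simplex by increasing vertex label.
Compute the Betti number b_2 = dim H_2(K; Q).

n_0=7 n_1=19 n_2=8  [Q]
∂1: piv[ae,ah,ak,am,aq,at] rk=6  ker:eh,em,eq,et,hk,hm,ht,km,kq,kt,mq,mt,qt
∂2: piv[aeh,amq,amt,aqt,hkm,hkt,kmt] rk=7  ker:mqt
b_2=(8−7)−0=1

b_2=1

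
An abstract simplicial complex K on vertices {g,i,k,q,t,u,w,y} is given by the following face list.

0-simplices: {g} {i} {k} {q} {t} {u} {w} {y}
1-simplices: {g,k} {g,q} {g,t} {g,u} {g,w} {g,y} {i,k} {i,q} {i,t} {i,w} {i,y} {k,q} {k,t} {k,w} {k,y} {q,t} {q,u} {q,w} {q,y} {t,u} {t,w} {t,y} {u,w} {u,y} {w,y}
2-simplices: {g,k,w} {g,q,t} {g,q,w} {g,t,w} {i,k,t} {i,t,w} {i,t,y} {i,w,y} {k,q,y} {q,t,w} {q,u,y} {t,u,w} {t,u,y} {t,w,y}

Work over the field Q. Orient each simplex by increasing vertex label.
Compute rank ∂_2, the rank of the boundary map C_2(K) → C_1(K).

n_0=8 n_1=25 n_2=14  [Q]
∂1: piv[gk,gq,gt,gu,gw,gy,ik] rk=7  ker:iq,it,iw,iy,kq,kt,kw,ky,qt,qu,qw,qy,tu,tw,ty,uw,uy,wy
∂2: piv[gkw,gqt,gqw,gtw,ikt,itw,ity,iwy,kqy,quy,tuw,tuy] rk=12  ker:qtw,twy
rk∂_2=12

rank∂_2=12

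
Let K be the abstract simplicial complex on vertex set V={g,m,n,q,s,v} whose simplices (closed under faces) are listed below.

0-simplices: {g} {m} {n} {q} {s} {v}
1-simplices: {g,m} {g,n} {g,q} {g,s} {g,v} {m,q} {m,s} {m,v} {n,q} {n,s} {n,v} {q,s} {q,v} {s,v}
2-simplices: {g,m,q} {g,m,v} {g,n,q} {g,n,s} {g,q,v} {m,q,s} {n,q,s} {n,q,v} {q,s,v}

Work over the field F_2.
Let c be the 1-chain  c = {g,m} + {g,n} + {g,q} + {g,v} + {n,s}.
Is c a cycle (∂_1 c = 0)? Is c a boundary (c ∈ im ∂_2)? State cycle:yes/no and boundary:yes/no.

n_0=6 n_1=14 n_2=9  [Z2]
∂1: piv[gm,gn,gq,gs,gv] rk=5  ker:mq,ms,mv,nq,ns,nv,qs,qv,sv
∂2: piv[gmq,gmv,gnq,gns,gqv,mqs,nqs,nqv,qsv] rk=9
∂1c = {m} + {q} + {s} + {v}

cycle:no boundary:no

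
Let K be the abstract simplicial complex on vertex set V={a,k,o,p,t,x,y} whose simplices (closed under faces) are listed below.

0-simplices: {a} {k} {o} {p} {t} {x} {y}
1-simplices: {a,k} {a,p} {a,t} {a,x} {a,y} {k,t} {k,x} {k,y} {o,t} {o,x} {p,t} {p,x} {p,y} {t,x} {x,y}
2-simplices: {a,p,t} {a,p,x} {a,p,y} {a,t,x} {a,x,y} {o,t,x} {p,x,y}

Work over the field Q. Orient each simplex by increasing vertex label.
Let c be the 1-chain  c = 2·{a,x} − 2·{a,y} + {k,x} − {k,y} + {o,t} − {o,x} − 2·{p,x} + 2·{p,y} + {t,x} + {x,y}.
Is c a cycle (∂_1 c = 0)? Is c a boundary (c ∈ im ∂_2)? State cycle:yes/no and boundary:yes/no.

n_0=7 n_1=15 n_2=7  [Q]
∂1: piv[ak,ap,at,ax,ay,ot] rk=6  ker:kt,kx,ky,ox,pt,px,py,tx,xy
∂2: piv[apt,apx,apy,atx,axy,otx] rk=6  ker:pxy
∂1c = 0
c vs im∂2: residual ≠ 0 ⇒ not boundary

cycle:yes boundary:no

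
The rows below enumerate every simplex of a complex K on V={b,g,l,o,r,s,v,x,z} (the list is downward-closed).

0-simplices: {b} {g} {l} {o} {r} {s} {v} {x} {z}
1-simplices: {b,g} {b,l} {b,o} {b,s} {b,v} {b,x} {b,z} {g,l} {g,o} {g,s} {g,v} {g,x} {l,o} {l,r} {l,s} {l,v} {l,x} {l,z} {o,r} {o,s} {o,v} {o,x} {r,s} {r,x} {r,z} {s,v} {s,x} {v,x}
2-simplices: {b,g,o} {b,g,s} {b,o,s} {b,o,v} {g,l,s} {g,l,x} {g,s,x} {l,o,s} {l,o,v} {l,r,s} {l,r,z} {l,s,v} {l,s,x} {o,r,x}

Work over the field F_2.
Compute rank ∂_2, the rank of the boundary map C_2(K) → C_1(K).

rank∂_2=13

n_0=9 n_1=28 n_2=14  [Z2]
∂1: piv[bg,bl,bo,bs,bv,bx,bz,lr] rk=8  ker:gl,go,gs,gv,gx,lo,ls,lv,lx,lz,or,os,ov,ox,rs,rx,rz,sv,sx,vx
∂2: piv[bgo,bgs,bos,bov,gls,glx,gsx,los,lov,lrs,lrz,lsv,orx] rk=13  ker:lsx
rk∂_2=13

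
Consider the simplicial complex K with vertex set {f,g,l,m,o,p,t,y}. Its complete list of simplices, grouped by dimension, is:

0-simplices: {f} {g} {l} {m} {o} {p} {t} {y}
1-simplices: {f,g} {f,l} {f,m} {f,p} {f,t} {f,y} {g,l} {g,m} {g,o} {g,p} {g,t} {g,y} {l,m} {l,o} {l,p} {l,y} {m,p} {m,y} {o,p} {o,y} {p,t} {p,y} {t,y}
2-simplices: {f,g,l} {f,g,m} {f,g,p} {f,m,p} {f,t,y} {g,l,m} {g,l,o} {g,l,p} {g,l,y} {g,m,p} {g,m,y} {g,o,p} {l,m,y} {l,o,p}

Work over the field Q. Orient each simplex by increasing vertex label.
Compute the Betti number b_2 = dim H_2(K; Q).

b_2=3

n_0=8 n_1=23 n_2=14  [Q]
∂1: piv[fg,fl,fm,fp,ft,fy,go] rk=7  ker:gl,gm,gp,gt,gy,lm,lo,lp,ly,mp,my,op,oy,pt,py,ty
∂2: piv[fgl,fgm,fgp,fmp,fty,glm,glo,glp,gly,gmy,gop] rk=11  ker:gmp,lmy,lop
b_2=(14−11)−0=3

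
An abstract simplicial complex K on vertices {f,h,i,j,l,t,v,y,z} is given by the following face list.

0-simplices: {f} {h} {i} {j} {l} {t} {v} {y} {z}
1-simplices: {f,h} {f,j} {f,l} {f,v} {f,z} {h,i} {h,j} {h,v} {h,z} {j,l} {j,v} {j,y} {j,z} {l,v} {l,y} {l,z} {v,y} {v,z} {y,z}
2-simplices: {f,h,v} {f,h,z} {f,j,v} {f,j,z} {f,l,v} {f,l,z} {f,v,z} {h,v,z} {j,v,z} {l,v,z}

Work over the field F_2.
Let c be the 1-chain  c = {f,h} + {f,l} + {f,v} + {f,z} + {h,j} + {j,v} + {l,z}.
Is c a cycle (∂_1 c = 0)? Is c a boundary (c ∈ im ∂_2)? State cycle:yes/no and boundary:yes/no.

n_0=9 n_1=19 n_2=10  [Z2]
∂1: piv[fh,fj,fl,fv,fz,hi,jy] rk=7  ker:hj,hv,hz,jl,jv,jz,lv,ly,lz,vy,vz,yz
∂2: piv[fhv,fhz,fjv,fjz,flv,flz,fvz] rk=7  ker:hvz,jvz,lvz
∂1c = 0
c vs im∂2: residual ≠ 0 ⇒ not boundary

cycle:yes boundary:no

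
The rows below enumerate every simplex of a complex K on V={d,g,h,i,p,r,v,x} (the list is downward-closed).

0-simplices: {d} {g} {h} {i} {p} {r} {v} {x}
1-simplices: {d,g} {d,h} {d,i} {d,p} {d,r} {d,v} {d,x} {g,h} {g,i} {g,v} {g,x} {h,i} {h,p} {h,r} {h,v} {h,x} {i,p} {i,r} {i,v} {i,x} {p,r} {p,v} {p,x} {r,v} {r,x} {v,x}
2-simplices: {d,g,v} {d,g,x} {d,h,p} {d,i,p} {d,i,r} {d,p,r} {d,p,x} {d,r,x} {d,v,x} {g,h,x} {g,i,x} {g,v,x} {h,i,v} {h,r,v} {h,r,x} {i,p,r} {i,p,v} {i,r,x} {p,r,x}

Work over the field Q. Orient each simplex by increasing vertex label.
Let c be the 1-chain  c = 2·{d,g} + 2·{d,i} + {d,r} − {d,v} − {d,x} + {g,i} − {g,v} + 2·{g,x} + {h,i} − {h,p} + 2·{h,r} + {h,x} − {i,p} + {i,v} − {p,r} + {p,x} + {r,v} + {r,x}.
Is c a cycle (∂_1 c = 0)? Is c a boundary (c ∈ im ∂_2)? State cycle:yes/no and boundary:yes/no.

cycle:no boundary:no

n_0=8 n_1=26 n_2=19  [Q]
∂1: piv[dg,dh,di,dp,dr,dv,dx] rk=7  ker:gh,gi,gv,gx,hi,hp,hr,hv,hx,ip,ir,iv,ix,pr,pv,px,rv,rx,vx
∂2: piv[dgv,dgx,dhp,dip,dir,dpr,dpx,drx,dvx,ghx,gix,hiv,hrv,hrx,ipv,irx] rk=16  ker:gvx,ipr,prx
∂1c = −3·{d} − 3·{h} + 4·{i} − 2·{p} + 4·{x}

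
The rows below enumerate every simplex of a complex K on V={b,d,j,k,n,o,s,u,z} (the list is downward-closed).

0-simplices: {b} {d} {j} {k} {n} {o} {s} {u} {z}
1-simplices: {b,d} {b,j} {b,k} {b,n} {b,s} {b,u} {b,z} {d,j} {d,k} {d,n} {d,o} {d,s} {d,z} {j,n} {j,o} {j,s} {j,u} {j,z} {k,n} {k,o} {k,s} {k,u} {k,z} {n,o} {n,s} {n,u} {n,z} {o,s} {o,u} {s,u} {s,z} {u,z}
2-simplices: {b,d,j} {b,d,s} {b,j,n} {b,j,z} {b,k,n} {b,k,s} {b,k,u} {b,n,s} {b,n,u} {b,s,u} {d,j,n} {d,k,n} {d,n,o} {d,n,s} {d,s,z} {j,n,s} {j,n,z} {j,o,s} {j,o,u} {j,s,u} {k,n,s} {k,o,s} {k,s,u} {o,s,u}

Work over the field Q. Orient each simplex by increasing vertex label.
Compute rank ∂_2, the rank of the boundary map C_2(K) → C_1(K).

n_0=9 n_1=32 n_2=24  [Q]
∂1: piv[bd,bj,bk,bn,bs,bu,bz,do] rk=8  ker:dj,dk,dn,ds,dz,jn,jo,js,ju,jz,kn,ko,ks,ku,kz,no,ns,nu,nz,os,ou,su,sz,uz
∂2: piv[bdj,bds,bjn,bjz,bkn,bks,bku,bns,bnu,bsu,djn,dkn,dno,dsz,jns,jnz,jos,jou,jsu,kos] rk=20  ker:dns,kns,ksu,osu
rk∂_2=20

rank∂_2=20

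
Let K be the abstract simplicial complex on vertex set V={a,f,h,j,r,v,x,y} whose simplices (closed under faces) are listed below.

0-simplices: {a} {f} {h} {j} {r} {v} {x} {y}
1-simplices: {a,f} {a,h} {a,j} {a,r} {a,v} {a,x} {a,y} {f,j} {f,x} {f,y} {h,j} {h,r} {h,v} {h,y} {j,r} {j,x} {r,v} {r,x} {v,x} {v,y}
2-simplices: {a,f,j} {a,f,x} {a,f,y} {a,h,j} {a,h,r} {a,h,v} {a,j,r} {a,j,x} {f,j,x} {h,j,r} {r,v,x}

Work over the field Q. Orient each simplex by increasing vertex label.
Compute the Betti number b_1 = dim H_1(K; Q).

b_1=4

n_0=8 n_1=20 n_2=11  [Q]
∂1: piv[af,ah,aj,ar,av,ax,ay] rk=7  ker:fj,fx,fy,hj,hr,hv,hy,jr,jx,rv,rx,vx,vy
∂2: piv[afj,afx,afy,ahj,ahr,ahv,ajr,ajx,rvx] rk=9  ker:fjx,hjr
b_1=(20−7)−9=4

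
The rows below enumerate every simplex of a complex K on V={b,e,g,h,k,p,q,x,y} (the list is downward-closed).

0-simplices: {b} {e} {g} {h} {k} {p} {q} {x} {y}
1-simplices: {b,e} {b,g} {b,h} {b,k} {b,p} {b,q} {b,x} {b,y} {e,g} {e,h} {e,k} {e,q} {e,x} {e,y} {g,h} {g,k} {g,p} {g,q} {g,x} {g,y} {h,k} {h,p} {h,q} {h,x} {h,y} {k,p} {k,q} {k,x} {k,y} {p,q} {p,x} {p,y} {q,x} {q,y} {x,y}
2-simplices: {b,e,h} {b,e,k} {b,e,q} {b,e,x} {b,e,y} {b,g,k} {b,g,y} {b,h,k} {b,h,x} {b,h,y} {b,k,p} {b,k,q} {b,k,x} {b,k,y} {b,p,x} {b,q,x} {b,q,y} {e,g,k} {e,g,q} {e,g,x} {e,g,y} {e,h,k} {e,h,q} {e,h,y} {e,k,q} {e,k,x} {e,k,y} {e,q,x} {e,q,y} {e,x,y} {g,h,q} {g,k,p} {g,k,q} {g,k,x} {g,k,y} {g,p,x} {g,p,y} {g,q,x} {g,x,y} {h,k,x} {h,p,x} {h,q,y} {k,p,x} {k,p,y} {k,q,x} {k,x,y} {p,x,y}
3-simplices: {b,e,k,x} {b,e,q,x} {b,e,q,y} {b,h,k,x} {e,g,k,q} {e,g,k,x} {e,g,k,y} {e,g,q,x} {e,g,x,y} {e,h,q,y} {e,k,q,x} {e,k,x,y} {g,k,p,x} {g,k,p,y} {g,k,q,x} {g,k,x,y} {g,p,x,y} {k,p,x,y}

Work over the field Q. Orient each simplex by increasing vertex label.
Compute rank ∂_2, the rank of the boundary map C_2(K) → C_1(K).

n_0=9 n_1=35 n_2=47 n_3=18  [Q]
∂1: piv[be,bg,bh,bk,bp,bq,bx,by] rk=8  ker:eg,eh,ek,eq,ex,ey,gh,gk,gp,gq,gx,gy,hk,hp,hq,hx,hy,kp,kq,kx,ky,pq,px,py,qx,qy,xy
∂2: piv[beh,bek,beq,bex,bey,bgk,bgy,bhk,bhx,bhy,bkp,bkq,bkx,bky,bpx,bqx,bqy,egk,egq,egx,ehq,exy,ghq,gkp,gpy,hpx] rk=26  ker:egy,ehk,ehy,ekq,ekx,eky,eqx,eqy,gkq,gkx,gky,gpx,gqx,gxy,hkx,hqy,kpx,kpy,kqx,kxy,pxy
∂3: piv[bekx,beqx,beqy,bhkx,egkq,egkx,egky,egqx,egxy,ehqy,ekqx,ekxy,gkpx,gkpy,gpxy] rk=15  ker:gkqx,gkxy,kpxy
rk∂_2=26

rank∂_2=26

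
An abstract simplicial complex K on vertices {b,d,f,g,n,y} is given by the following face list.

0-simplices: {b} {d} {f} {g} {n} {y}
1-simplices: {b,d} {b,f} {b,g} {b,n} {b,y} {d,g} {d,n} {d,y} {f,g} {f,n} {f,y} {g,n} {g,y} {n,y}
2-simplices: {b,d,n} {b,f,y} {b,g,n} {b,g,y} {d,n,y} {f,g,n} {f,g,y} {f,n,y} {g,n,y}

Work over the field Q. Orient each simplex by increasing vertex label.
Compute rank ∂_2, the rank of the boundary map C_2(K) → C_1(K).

n_0=6 n_1=14 n_2=9  [Q]
∂1: piv[bd,bf,bg,bn,by] rk=5  ker:dg,dn,dy,fg,fn,fy,gn,gy,ny
∂2: piv[bdn,bfy,bgn,bgy,dny,fgn,fgy,fny] rk=8  ker:gny
rk∂_2=8

rank∂_2=8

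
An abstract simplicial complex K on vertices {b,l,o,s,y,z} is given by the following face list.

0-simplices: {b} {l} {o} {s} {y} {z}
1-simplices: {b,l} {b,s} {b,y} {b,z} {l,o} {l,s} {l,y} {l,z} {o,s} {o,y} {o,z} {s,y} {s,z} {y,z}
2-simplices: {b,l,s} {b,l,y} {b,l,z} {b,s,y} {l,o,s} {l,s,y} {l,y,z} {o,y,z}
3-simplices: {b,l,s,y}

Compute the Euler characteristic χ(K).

χ(K)=-1

n_0=6 n_1=14 n_2=8 n_3=1
χ=+6−14+8−1=-1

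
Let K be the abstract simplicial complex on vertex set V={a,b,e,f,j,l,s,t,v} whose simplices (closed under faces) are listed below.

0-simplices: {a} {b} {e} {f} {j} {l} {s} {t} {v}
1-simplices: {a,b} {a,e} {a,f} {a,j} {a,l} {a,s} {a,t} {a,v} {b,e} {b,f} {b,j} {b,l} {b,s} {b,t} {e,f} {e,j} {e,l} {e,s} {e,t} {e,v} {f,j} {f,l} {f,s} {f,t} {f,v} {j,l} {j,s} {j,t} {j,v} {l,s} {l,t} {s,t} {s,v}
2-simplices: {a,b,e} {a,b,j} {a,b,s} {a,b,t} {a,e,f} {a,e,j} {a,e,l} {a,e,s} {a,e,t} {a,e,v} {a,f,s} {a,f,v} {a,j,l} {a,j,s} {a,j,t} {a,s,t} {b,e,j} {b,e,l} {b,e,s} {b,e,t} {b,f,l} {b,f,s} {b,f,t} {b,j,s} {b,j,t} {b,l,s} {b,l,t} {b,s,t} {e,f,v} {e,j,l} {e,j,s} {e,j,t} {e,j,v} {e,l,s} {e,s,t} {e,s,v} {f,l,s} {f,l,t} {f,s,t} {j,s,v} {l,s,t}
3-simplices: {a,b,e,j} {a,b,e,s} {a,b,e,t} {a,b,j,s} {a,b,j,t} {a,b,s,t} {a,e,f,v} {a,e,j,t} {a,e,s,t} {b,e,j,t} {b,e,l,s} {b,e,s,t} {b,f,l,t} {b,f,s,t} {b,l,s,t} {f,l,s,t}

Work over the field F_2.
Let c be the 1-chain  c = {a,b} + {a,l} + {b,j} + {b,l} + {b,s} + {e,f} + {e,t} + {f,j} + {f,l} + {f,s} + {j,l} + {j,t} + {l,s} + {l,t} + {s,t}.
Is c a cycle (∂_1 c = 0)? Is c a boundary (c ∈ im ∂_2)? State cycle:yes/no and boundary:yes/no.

cycle:yes boundary:no

n_0=9 n_1=33 n_2=41 n_3=16  [Z2]
∂1: piv[ab,ae,af,aj,al,as,at,av] rk=8  ker:be,bf,bj,bl,bs,bt,ef,ej,el,es,et,ev,fj,fl,fs,ft,fv,jl,js,jt,jv,ls,lt,st,sv
∂2: piv[abe,abj,abs,abt,aef,aej,ael,aes,aet,aev,afs,afv,ajl,ajs,ajt,ast,bel,bfl,bfs,bft,bls,blt,ejv,esv] rk=24  ker:bej,bes,bet,bjs,bjt,bst,efv,ejl,ejs,ejt,els,est,fls,flt,fst,jsv,lst
∂3: piv[abej,abes,abet,abjs,abjt,abst,aefv,aejt,aest,bels,bflt,bfst,blst,flst] rk=14  ker:bejt,best
∂1c = 0
c vs im∂2: residual ≠ 0 ⇒ not boundary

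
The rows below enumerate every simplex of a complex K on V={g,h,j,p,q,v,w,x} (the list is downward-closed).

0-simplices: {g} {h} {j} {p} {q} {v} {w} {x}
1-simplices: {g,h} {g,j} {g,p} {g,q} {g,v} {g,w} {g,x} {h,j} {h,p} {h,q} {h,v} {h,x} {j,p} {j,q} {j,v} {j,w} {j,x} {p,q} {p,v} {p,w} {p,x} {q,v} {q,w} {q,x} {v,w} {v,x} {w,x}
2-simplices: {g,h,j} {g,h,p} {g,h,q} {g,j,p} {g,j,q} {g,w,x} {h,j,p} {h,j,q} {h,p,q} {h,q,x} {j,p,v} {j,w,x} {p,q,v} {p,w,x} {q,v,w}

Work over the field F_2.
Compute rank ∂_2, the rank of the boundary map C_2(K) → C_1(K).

rank∂_2=13

n_0=8 n_1=27 n_2=15  [Z2]
∂1: piv[gh,gj,gp,gq,gv,gw,gx] rk=7  ker:hj,hp,hq,hv,hx,jp,jq,jv,jw,jx,pq,pv,pw,px,qv,qw,qx,vw,vx,wx
∂2: piv[ghj,ghp,ghq,gjp,gjq,gwx,hpq,hqx,jpv,jwx,pqv,pwx,qvw] rk=13  ker:hjp,hjq
rk∂_2=13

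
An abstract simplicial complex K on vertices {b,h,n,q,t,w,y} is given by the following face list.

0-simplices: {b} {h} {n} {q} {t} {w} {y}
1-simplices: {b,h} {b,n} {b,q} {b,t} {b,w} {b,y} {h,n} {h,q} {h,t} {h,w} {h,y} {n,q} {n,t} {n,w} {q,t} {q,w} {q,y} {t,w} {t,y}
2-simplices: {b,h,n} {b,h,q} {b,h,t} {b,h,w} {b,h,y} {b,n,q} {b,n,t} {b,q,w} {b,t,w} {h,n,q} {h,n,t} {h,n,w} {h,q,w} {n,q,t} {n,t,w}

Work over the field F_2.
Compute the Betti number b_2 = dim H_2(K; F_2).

n_0=7 n_1=19 n_2=15  [Z2]
∂1: piv[bh,bn,bq,bt,bw,by] rk=6  ker:hn,hq,ht,hw,hy,nq,nt,nw,qt,qw,qy,tw,ty
∂2: piv[bhn,bhq,bht,bhw,bhy,bnq,bnt,bqw,btw,hnw,nqt] rk=11  ker:hnq,hnt,hqw,ntw
b_2=(15−11)−0=4

b_2=4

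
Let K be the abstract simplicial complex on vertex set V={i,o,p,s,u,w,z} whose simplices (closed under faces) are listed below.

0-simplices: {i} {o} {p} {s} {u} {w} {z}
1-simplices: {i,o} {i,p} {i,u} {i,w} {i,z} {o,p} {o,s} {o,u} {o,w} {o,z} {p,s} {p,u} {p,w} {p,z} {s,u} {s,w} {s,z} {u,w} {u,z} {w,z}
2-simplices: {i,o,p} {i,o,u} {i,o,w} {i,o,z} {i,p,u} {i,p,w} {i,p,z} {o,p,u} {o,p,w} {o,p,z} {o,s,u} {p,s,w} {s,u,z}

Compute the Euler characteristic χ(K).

n_0=7 n_1=20 n_2=13
χ=+7−20+13=0

χ(K)=0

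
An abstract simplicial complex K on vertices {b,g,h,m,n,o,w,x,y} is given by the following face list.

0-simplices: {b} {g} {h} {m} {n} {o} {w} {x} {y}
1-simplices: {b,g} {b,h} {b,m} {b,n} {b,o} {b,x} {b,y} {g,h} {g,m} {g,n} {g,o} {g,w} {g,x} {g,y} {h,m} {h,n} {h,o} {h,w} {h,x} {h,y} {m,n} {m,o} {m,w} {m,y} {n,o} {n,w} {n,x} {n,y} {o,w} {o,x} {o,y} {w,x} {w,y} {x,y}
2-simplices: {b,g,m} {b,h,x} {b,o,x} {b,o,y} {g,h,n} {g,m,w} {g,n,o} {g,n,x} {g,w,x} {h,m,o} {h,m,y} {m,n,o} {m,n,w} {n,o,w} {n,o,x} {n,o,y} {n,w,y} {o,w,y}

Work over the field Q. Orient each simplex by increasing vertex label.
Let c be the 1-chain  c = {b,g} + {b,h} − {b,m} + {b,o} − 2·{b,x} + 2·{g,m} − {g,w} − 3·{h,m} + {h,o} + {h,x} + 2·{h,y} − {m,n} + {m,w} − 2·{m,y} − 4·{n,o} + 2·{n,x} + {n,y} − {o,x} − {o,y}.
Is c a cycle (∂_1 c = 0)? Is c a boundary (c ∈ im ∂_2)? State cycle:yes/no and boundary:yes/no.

n_0=9 n_1=34 n_2=18  [Q]
∂1: piv[bg,bh,bm,bn,bo,bx,by,gw] rk=8  ker:gh,gm,gn,go,gx,gy,hm,hn,ho,hw,hx,hy,mn,mo,mw,my,no,nw,nx,ny,ow,ox,oy,wx,wy,xy
∂2: piv[bgm,bhx,box,boy,ghn,gmw,gno,gnx,gwx,hmo,hmy,mno,mnw,now,nox,noy,nwy] rk=17  ker:owy
∂1c = 0
c vs im∂2: reduces to 0 ⇒ boundary

cycle:yes boundary:yes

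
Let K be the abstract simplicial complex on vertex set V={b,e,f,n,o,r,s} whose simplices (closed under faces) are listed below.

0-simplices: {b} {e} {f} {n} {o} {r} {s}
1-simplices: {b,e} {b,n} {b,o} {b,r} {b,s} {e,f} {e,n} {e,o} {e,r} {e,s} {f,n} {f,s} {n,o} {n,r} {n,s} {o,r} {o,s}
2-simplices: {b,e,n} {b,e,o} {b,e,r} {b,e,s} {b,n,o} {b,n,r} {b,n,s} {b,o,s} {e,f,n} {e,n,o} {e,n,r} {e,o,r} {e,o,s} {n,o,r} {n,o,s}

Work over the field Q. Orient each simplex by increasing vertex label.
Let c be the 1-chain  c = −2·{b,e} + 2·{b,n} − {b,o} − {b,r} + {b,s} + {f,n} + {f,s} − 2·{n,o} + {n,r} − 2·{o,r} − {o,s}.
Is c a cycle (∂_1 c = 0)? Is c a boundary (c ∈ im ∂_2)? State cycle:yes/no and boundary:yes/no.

n_0=7 n_1=17 n_2=15  [Q]
∂1: piv[be,bn,bo,br,bs,ef] rk=6  ker:en,eo,er,es,fn,fs,no,nr,ns,or,os
∂2: piv[ben,beo,ber,bes,bno,bnr,bns,bos,efn,eor] rk=10  ker:eno,enr,eos,nor,nos
∂1c = {b} − 2·{e} − 2·{f} + 4·{n} − 2·{r} + {s}

cycle:no boundary:no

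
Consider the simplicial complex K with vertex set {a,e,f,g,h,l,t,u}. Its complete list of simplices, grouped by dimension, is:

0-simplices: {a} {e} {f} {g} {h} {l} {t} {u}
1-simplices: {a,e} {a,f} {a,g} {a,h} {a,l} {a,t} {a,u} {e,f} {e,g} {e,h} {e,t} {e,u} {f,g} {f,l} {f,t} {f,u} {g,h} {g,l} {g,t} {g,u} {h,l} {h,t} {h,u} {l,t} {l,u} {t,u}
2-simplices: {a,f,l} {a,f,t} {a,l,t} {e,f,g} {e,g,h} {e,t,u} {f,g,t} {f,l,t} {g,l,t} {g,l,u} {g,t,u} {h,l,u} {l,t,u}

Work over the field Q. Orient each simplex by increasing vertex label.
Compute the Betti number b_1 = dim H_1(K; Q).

n_0=8 n_1=26 n_2=13  [Q]
∂1: piv[ae,af,ag,ah,al,at,au] rk=7  ker:ef,eg,eh,et,eu,fg,fl,ft,fu,gh,gl,gt,gu,hl,ht,hu,lt,lu,tu
∂2: piv[afl,aft,alt,efg,egh,etu,fgt,glt,glu,gtu,hlu] rk=11  ker:flt,ltu
b_1=(26−7)−11=8

b_1=8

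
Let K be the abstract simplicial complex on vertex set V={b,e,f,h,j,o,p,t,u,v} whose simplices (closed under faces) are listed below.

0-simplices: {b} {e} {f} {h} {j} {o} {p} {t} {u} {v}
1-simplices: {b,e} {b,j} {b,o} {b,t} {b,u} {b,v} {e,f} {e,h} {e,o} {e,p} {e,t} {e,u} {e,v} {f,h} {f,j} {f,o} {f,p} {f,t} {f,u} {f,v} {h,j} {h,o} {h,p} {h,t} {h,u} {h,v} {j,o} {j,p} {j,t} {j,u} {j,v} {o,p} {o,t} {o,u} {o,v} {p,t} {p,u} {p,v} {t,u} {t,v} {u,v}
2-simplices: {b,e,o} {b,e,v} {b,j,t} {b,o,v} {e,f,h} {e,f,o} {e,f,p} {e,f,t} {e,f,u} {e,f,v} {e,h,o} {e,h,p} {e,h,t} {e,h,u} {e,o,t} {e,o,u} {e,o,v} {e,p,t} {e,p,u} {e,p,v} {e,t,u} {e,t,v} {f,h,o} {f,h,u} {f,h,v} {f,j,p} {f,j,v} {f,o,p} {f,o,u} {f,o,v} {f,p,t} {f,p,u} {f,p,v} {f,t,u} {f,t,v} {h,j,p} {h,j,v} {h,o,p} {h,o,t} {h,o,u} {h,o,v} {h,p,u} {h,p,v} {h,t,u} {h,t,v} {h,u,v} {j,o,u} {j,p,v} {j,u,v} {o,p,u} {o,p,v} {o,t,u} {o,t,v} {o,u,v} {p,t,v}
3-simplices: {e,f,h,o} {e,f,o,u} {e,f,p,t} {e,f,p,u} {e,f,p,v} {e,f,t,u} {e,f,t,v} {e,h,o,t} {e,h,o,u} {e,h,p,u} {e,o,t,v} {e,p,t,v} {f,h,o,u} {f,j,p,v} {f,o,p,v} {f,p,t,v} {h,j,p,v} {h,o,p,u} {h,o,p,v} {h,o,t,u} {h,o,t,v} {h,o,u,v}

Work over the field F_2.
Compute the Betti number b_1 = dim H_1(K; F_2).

b_1=3

n_0=10 n_1=41 n_2=55 n_3=22  [Z2]
∂1: piv[be,bj,bo,bt,bu,bv,ef,eh,ep] rk=9  ker:eo,et,eu,ev,fh,fj,fo,fp,ft,fu,fv,hj,ho,hp,ht,hu,hv,jo,jp,jt,ju,jv,op,ot,ou,ov,pt,pu,pv,tu,tv,uv
∂2: piv[beo,bev,bjt,bov,efh,efo,efp,eft,efu,efv,eho,ehp,eht,ehu,eot,eou,ept,epu,epv,etu,etv,fhv,fjp,fjv,fop,hjp,huv,jou,juv] rk=29  ker:eov,fho,fhu,fou,fov,fpt,fpu,fpv,ftu,ftv,hjv,hop,hot,hou,hov,hpu,hpv,htu,htv,jpv,opu,opv,otu,otv,ouv,ptv
∂3: piv[efho,efou,efpt,efpu,efpv,eftu,eftv,ehot,ehou,ehpu,eotv,eptv,fhou,fjpv,fopv,hjpv,hopu,hopv,hotu,hotv,houv] rk=21  ker:fptv
b_1=(41−9)−29=3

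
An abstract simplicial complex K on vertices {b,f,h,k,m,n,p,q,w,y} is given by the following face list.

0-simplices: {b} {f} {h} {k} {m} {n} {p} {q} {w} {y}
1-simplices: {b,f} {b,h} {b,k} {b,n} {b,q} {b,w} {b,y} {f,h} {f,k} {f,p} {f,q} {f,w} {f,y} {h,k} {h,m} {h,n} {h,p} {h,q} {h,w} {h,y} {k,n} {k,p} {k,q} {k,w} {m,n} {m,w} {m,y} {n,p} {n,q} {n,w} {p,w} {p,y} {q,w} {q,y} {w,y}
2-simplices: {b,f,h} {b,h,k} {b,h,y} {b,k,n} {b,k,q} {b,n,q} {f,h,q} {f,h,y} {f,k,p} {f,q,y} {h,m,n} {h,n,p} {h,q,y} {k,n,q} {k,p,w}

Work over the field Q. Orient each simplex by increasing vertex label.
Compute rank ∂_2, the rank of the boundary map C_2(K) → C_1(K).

rank∂_2=13

n_0=10 n_1=35 n_2=15  [Q]
∂1: piv[bf,bh,bk,bn,bq,bw,by,fp,hm] rk=9  ker:fh,fk,fq,fw,fy,hk,hn,hp,hq,hw,hy,kn,kp,kq,kw,mn,mw,my,np,nq,nw,pw,py,qw,qy,wy
∂2: piv[bfh,bhk,bhy,bkn,bkq,bnq,fhq,fhy,fkp,fqy,hmn,hnp,kpw] rk=13  ker:hqy,knq
rk∂_2=13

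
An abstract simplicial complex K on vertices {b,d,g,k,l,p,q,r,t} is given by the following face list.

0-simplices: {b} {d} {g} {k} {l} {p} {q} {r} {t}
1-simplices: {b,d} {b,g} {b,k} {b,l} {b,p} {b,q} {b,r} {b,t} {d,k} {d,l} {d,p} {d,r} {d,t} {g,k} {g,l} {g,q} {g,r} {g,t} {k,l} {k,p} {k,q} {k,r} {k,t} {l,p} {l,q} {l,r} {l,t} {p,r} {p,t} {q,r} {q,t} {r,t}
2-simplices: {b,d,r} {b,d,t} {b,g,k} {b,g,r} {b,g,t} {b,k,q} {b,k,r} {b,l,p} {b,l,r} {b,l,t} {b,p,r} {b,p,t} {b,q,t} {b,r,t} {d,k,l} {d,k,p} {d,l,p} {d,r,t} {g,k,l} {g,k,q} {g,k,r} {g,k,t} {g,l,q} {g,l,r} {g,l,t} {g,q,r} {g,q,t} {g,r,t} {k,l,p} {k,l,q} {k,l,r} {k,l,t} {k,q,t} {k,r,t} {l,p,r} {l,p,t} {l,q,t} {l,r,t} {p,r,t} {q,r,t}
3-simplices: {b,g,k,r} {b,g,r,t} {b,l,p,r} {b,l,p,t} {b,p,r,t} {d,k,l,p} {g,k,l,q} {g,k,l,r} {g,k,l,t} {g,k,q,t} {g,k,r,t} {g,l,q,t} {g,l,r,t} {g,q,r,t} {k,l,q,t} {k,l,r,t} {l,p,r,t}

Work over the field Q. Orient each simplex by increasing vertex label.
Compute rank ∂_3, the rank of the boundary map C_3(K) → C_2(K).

n_0=9 n_1=32 n_2=40 n_3=17  [Q]
∂1: piv[bd,bg,bk,bl,bp,bq,br,bt] rk=8  ker:dk,dl,dp,dr,dt,gk,gl,gq,gr,gt,kl,kp,kq,kr,kt,lp,lq,lr,lt,pr,pt,qr,qt,rt
∂2: piv[bdr,bdt,bgk,bgr,bgt,bkq,bkr,blp,blr,blt,bpr,bpt,bqt,brt,dkl,dkp,dlp,gkl,gkq,gkt,glq,glr,gqr] rk=23  ker:drt,gkr,glt,gqt,grt,klp,klq,klr,klt,kqt,krt,lpr,lpt,lqt,lrt,prt,qrt
∂3: piv[bgkr,bgrt,blpr,blpt,bprt,dklp,gklq,gklr,gklt,gkqt,gkrt,glqt,glrt,gqrt,lprt] rk=15  ker:klqt,klrt
rk∂_3=15

rank∂_3=15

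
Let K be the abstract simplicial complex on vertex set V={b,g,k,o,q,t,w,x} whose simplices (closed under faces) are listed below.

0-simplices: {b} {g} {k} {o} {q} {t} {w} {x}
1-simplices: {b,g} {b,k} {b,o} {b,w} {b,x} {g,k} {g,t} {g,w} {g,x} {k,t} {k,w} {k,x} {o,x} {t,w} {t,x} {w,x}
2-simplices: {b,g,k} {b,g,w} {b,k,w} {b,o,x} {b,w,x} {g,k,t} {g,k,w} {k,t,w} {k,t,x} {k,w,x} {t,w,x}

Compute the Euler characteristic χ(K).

χ(K)=3

n_0=8 n_1=16 n_2=11
χ=+8−16+11=3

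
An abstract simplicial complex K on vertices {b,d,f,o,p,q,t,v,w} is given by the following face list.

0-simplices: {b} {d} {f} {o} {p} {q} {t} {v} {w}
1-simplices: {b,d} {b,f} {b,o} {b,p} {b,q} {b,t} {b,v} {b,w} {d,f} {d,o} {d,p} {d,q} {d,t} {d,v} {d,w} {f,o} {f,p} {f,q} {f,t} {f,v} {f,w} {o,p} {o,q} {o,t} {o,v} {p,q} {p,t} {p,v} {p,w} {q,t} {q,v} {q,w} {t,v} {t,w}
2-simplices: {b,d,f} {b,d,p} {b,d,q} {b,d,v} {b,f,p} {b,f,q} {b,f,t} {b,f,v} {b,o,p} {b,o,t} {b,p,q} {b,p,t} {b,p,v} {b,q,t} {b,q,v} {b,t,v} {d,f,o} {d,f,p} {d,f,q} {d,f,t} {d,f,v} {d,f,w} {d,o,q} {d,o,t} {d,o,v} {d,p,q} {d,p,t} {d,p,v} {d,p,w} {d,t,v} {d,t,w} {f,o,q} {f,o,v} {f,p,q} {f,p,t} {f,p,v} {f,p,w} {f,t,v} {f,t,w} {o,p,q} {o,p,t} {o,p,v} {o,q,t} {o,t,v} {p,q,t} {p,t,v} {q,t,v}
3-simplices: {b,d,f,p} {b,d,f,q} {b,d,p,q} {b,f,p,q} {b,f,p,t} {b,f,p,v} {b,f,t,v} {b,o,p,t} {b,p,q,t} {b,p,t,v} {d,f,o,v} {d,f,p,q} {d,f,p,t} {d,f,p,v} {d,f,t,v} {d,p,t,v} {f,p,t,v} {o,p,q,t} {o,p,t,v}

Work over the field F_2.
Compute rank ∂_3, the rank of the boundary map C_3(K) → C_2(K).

rank∂_3=16

n_0=9 n_1=34 n_2=47 n_3=19  [Z2]
∂1: piv[bd,bf,bo,bp,bq,bt,bv,bw] rk=8  ker:df,do,dp,dq,dt,dv,dw,fo,fp,fq,ft,fv,fw,op,oq,ot,ov,pq,pt,pv,pw,qt,qv,qw,tv,tw
∂2: piv[bdf,bdp,bdq,bdv,bfp,bfq,bft,bfv,bop,bot,bpq,bpt,bpv,bqt,bqv,btv,dfo,dft,dfw,doq,dot,dov,dpw,dtw] rk=24  ker:dfp,dfq,dfv,dpq,dpt,dpv,dtv,foq,fov,fpq,fpt,fpv,fpw,ftv,ftw,opq,opt,opv,oqt,otv,pqt,ptv,qtv
∂3: piv[bdfp,bdfq,bdpq,bfpq,bfpt,bfpv,bftv,bopt,bpqt,bptv,dfov,dfpt,dfpv,dftv,opqt,optv] rk=16  ker:dfpq,dptv,fptv
rk∂_3=16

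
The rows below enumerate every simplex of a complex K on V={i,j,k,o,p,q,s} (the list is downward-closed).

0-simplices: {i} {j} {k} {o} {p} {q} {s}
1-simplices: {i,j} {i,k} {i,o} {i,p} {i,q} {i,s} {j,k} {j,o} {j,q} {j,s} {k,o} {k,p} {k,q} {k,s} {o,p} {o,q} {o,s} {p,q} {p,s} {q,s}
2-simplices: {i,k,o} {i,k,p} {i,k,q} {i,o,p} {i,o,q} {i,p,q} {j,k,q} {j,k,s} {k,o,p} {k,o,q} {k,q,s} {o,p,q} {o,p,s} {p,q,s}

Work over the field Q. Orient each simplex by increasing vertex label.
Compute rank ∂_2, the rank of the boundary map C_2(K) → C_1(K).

rank∂_2=11

n_0=7 n_1=20 n_2=14  [Q]
∂1: piv[ij,ik,io,ip,iq,is] rk=6  ker:jk,jo,jq,js,ko,kp,kq,ks,op,oq,os,pq,ps,qs
∂2: piv[iko,ikp,ikq,iop,ioq,ipq,jkq,jks,kqs,ops,pqs] rk=11  ker:kop,koq,opq
rk∂_2=11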